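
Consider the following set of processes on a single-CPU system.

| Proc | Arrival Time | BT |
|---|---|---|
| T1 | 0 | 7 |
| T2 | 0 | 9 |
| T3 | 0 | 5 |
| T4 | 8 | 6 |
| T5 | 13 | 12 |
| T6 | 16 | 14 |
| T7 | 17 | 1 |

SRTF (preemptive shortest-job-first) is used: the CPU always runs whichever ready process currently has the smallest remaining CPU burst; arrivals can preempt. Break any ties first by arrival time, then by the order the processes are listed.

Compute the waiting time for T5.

15

Timeline: | T3 0-5 | T1 5-12 | T4 12-18 | T7 18-19 | T2 19-28 | T5 28-40 | T6 40-54 |
Completion: T1=12  T2=28  T3=5  T4=18  T5=40  T6=54  T7=19
Turnaround (C−A): T1=12  T2=28  T3=5  T4=10  T5=27  T6=38  T7=2
Waiting(T5) = turnaround − burst = 27 − 12 = 15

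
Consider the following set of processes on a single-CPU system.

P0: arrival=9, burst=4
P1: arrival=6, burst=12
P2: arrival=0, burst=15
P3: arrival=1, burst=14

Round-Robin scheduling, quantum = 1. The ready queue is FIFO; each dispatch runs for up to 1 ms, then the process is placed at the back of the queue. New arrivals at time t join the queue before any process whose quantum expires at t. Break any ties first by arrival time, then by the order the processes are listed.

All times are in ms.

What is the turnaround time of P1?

39

Timeline: | P2 0-1 | P3 1-2 | P2 2-3 | P3 3-4 | P2 4-5 | P3 5-6 | P2 6-7 | P1 7-8 | P3 8-9 | P2 9-10 | P1 10-11 | P0 11-12 | P3 12-13 | P2 13-14 | P1 14-15 | P0 15-16 | P3 16-17 | P2 17-18 | P1 18-19 | P0 19-20 | P3 20-21 | P2 21-22 | P1 22-23 | P0 23-24 | P3 24-25 | P2 25-26 | P1 26-27 | P3 27-28 | P2 28-29 | P1 29-30 | P3 30-31 | P2 31-32 | P1 32-33 | P3 33-34 | P2 34-35 | P1 35-36 | P3 36-37 | P2 37-38 | P1 38-39 | P3 39-40 | P2 40-41 | P1 41-42 | P3 42-43 | P2 43-44 | P1 44-45 |
Completion: P0=24  P1=45  P2=44  P3=43
Turnaround(P1) = completion − arrival = 45 − 6 = 39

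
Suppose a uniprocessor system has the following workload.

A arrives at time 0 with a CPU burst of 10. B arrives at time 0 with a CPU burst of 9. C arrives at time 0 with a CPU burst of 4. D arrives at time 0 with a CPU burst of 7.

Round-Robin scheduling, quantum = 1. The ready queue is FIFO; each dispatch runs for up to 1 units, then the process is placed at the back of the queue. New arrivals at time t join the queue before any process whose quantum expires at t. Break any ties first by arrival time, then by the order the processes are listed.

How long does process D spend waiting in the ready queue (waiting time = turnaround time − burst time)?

18

Gantt: | A 0-1 | B 1-2 | C 2-3 | D 3-4 | A 4-5 | B 5-6 | C 6-7 | D 7-8 | A 8-9 | B 9-10 | C 10-11 | D 11-12 | A 12-13 | B 13-14 | C 14-15 | D 15-16 | A 16-17 | B 17-18 | D 18-19 | A 19-20 | B 20-21 | D 21-22 | A 22-23 | B 23-24 | D 24-25 | A 25-26 | B 26-27 | A 27-28 | B 28-29 | A 29-30 |
Completion: A=30  B=29  C=15  D=25
Turnaround (C−A): A=30  B=29  C=15  D=25
Waiting(D) = turnaround − burst = 25 − 7 = 18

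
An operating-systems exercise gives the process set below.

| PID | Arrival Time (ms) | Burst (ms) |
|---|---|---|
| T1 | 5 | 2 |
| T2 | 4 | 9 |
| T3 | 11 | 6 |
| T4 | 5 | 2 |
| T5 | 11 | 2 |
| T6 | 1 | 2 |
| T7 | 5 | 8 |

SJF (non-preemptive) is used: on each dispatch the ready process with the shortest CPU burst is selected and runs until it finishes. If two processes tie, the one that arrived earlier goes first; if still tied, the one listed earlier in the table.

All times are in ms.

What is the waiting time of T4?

10

Timeline: | idle 0-1 | T6 1-3 | idle 3-4 | T2 4-13 | T1 13-15 | T4 15-17 | T5 17-19 | T3 19-25 | T7 25-33 |
Completion: T1=15  T2=13  T3=25  T4=17  T5=19  T6=3  T7=33
Waiting(T4) = turnaround − burst = 12 − 2 = 10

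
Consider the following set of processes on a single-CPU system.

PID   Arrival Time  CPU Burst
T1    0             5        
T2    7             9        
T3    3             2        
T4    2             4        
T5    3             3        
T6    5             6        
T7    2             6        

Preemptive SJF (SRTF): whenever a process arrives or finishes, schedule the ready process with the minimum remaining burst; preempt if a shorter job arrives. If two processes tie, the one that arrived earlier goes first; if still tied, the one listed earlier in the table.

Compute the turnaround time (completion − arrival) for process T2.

Timeline: | T1 0-5 | T3 5-7 | T5 7-10 | T4 10-14 | T7 14-20 | T6 20-26 | T2 26-35 |
Completion: T1=5  T2=35  T3=7  T4=14  T5=10  T6=26  T7=20
Turnaround(T2) = completion − arrival = 35 − 7 = 28

28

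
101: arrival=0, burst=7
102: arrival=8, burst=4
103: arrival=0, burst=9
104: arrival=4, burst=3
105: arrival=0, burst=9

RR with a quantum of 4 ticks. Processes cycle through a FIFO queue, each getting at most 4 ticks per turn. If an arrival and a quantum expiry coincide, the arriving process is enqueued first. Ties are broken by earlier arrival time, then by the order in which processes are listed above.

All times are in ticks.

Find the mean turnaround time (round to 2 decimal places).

Timeline: | 101 0-4 | 103 4-8 | 105 8-12 | 104 12-15 | 101 15-18 | 102 18-22 | 103 22-26 | 105 26-30 | 103 30-31 | 105 31-32 |
Completion: 101=18  102=22  103=31  104=15  105=32
Turnaround times: 101=18, 102=14, 103=31, 104=11, 105=32
Average turnaround = (18+14+31+11+32) / 5 = 106/5 = 21.20

21.20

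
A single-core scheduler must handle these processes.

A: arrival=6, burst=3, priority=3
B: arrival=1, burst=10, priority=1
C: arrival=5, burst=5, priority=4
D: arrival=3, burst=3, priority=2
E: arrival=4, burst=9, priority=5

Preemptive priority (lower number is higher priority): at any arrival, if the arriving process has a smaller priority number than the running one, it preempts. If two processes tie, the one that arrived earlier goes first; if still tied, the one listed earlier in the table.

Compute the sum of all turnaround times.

76

Gantt: | idle 0-1 | B 1-11 | D 11-14 | A 14-17 | C 17-22 | E 22-31 |
Completion: A=17  B=11  C=22  D=14  E=31
Turnaround = completion − arrival: A=11, B=10, C=17, D=11, E=27
Total turnaround = 11 + 10 + 17 + 11 + 27 = 76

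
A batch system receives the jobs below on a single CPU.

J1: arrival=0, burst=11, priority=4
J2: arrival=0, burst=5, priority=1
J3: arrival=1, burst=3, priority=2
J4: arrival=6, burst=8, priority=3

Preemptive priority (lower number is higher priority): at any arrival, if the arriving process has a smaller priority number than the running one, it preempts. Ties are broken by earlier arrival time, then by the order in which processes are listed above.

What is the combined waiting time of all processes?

Gantt: | J2 0-5 | J3 5-8 | J4 8-16 | J1 16-27 |
Completion: J1=27  J2=5  J3=8  J4=16
Turnaround (C−A): J1=27  J2=5  J3=7  J4=10
Waiting = turnaround − burst: J1=16, J2=0, J3=4, J4=2
Total waiting = 16 + 0 + 4 + 2 = 22

22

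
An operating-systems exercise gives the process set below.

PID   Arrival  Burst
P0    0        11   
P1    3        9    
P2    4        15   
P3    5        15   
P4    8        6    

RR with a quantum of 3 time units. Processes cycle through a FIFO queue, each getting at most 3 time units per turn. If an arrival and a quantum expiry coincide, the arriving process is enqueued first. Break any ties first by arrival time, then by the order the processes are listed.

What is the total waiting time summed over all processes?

Gantt: | P0 0-3 | P1 3-6 | P0 6-9 | P2 9-12 | P3 12-15 | P1 15-18 | P4 18-21 | P0 21-24 | P2 24-27 | P3 27-30 | P1 30-33 | P4 33-36 | P0 36-38 | P2 38-41 | P3 41-44 | P2 44-47 | P3 47-50 | P2 50-53 | P3 53-56 |
Completion: P0=38  P1=33  P2=53  P3=56  P4=36
Turnaround (C−A): P0=38  P1=30  P2=49  P3=51  P4=28
Waiting = turnaround − burst: P0=27, P1=21, P2=34, P3=36, P4=22
Total waiting = 27 + 21 + 34 + 36 + 22 = 140

140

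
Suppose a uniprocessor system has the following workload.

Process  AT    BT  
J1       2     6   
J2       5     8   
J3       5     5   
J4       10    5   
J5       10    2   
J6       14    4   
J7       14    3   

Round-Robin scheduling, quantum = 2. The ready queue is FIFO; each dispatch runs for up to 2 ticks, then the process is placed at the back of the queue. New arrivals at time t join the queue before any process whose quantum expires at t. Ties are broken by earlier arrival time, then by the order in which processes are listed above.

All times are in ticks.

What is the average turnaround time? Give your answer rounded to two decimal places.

18.71

Gantt: | idle 0-2 | J1 2-6 | J2 6-8 | J3 8-10 | J1 10-12 | J2 12-14 | J4 14-16 | J5 16-18 | J3 18-20 | J6 20-22 | J7 22-24 | J2 24-26 | J4 26-28 | J3 28-29 | J6 29-31 | J7 31-32 | J2 32-34 | J4 34-35 |
Completion: J1=12  J2=34  J3=29  J4=35  J5=18  J6=31  J7=32
Turnaround times: J1=10, J2=29, J3=24, J4=25, J5=8, J6=17, J7=18
Average turnaround = (10+29+24+25+8+17+18) / 7 = 131/7 = 18.71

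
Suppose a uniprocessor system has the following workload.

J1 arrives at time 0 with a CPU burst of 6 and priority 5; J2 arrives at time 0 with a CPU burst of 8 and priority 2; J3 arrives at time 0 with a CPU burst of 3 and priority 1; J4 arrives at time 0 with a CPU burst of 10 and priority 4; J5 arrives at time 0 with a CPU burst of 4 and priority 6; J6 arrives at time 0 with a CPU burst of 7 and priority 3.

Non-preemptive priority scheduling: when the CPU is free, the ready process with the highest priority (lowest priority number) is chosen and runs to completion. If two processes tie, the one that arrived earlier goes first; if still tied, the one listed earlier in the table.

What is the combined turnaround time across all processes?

132

Timeline: | J3 0-3 | J2 3-11 | J6 11-18 | J4 18-28 | J1 28-34 | J5 34-38 |
Completion: J1=34  J2=11  J3=3  J4=28  J5=38  J6=18
Turnaround = completion − arrival: J1=34, J2=11, J3=3, J4=28, J5=38, J6=18
Total turnaround = 34 + 11 + 3 + 28 + 38 + 18 = 132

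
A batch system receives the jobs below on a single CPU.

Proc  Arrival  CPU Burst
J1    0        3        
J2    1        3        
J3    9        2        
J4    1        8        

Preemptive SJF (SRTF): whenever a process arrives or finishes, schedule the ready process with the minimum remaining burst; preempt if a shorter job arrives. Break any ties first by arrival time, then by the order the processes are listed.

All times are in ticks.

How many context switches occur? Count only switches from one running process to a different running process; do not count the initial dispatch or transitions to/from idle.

4

Schedule: | J1 0-3 | J2 3-6 | J4 6-9 | J3 9-11 | J4 11-16 |
Completion: J1=3  J2=6  J3=11  J4=16
Turnaround (C−A): J1=3  J2=5  J3=2  J4=15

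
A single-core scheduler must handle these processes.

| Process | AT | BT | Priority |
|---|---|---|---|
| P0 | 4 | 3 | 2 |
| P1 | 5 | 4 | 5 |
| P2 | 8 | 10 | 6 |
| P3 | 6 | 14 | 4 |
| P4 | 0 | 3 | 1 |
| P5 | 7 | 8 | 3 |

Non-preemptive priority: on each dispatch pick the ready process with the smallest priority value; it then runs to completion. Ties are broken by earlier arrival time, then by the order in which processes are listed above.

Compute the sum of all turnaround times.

Timeline: | P4 0-3 | idle 3-4 | P0 4-7 | P5 7-15 | P3 15-29 | P1 29-33 | P2 33-43 |
Completion: P0=7  P1=33  P2=43  P3=29  P4=3  P5=15
Turnaround (C−A): P0=3  P1=28  P2=35  P3=23  P4=3  P5=8
Turnaround = completion − arrival: P0=3, P1=28, P2=35, P3=23, P4=3, P5=8
Total turnaround = 3 + 28 + 35 + 23 + 3 + 8 = 100

100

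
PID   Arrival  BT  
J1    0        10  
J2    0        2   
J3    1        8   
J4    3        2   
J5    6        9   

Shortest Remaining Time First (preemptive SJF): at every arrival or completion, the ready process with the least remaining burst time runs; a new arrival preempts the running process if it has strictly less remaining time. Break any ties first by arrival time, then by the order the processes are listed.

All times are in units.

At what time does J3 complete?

12

Timeline: | J2 0-2 | J3 2-3 | J4 3-5 | J3 5-12 | J5 12-21 | J1 21-31 |
Completion: J1=31  J2=2  J3=12  J4=5  J5=21
Turnaround (C−A): J1=31  J2=2  J3=11  J4=2  J5=15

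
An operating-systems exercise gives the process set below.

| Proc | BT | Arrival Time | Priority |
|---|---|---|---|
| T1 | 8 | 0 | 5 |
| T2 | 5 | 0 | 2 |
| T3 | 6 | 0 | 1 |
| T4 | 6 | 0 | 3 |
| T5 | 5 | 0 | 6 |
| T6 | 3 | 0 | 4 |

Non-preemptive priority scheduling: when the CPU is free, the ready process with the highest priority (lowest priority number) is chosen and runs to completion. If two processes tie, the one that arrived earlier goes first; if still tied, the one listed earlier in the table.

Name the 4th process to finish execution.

T6

Gantt: | T3 0-6 | T2 6-11 | T4 11-17 | T6 17-20 | T1 20-28 | T5 28-33 |
Completion: T1=28  T2=11  T3=6  T4=17  T5=33  T6=20
Turnaround (C−A): T1=28  T2=11  T3=6  T4=17  T5=33  T6=20
Finish order: T3 → T2 → T4 → T6 → T1 → T5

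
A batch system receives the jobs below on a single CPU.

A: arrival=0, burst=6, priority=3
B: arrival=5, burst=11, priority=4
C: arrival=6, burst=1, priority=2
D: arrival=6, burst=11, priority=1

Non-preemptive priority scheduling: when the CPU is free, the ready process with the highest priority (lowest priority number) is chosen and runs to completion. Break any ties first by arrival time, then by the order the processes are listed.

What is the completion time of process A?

6

Timeline: | A 0-6 | D 6-17 | C 17-18 | B 18-29 |
Completion: A=6  B=29  C=18  D=17
Turnaround (C−A): A=6  B=24  C=12  D=11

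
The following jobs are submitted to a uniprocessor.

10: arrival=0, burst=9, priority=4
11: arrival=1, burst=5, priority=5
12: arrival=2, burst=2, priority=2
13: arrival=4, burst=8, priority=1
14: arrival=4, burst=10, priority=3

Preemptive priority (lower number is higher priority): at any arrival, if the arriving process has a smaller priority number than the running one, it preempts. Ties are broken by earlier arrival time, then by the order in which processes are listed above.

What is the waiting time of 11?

Timeline: | 10 0-2 | 12 2-4 | 13 4-12 | 14 12-22 | 10 22-29 | 11 29-34 |
Completion: 10=29  11=34  12=4  13=12  14=22
Turnaround (C−A): 10=29  11=33  12=2  13=8  14=18
Waiting(11) = turnaround − burst = 33 − 5 = 28

28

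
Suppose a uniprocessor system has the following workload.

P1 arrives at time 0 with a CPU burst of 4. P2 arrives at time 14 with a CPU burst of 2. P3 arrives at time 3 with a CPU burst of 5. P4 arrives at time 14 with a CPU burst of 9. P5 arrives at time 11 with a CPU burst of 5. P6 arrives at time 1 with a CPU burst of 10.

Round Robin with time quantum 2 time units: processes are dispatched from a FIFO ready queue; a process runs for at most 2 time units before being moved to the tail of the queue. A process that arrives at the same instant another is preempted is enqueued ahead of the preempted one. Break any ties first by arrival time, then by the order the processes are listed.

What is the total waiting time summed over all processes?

58

Gantt: | P1 0-2 | P6 2-4 | P1 4-6 | P3 6-8 | P6 8-10 | P3 10-12 | P6 12-14 | P5 14-16 | P3 16-17 | P2 17-19 | P4 19-21 | P6 21-23 | P5 23-25 | P4 25-27 | P6 27-29 | P5 29-30 | P4 30-35 |
Completion: P1=6  P2=19  P3=17  P4=35  P5=30  P6=29
Waiting = turnaround − burst: P1=2, P2=3, P3=9, P4=12, P5=14, P6=18
Total waiting = 2 + 3 + 9 + 12 + 14 + 18 = 58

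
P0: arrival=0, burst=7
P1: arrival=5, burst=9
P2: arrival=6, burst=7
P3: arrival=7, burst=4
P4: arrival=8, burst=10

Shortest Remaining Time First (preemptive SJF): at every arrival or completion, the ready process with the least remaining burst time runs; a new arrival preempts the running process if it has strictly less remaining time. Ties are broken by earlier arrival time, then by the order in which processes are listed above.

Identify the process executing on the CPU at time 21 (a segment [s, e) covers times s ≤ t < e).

P1

Timeline: | P0 0-7 | P3 7-11 | P2 11-18 | P1 18-27 | P4 27-37 |
Completion: P0=7  P1=27  P2=18  P3=11  P4=37
Turnaround (C−A): P0=7  P1=22  P2=12  P3=4  P4=29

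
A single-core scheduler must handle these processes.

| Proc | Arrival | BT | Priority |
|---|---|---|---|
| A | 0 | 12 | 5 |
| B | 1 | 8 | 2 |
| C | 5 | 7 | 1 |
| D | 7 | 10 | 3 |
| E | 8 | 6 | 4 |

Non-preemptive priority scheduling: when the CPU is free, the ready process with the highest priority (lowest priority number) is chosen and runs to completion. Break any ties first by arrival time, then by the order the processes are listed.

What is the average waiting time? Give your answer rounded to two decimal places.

Gantt: | A 0-12 | C 12-19 | B 19-27 | D 27-37 | E 37-43 |
Completion: A=12  B=27  C=19  D=37  E=43
Turnaround (C−A): A=12  B=26  C=14  D=30  E=35
Waiting times: A=0, B=18, C=7, D=20, E=29
Average waiting = (0+18+7+20+29) / 5 = 74/5 = 14.80

14.80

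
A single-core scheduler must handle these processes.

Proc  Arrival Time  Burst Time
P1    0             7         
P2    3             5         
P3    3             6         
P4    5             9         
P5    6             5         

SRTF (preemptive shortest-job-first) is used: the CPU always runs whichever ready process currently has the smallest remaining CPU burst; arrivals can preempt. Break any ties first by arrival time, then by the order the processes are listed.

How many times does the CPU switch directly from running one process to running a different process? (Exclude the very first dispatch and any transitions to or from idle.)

4

Schedule: | P1 0-7 | P2 7-12 | P5 12-17 | P3 17-23 | P4 23-32 |
Completion: P1=7  P2=12  P3=23  P4=32  P5=17
Turnaround (C−A): P1=7  P2=9  P3=20  P4=27  P5=11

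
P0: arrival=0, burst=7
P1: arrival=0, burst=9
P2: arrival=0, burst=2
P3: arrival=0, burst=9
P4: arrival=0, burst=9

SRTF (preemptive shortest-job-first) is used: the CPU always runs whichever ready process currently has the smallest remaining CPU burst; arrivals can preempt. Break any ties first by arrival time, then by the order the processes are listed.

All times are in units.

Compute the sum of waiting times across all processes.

Timeline: | P2 0-2 | P0 2-9 | P1 9-18 | P3 18-27 | P4 27-36 |
Completion: P0=9  P1=18  P2=2  P3=27  P4=36
Turnaround (C−A): P0=9  P1=18  P2=2  P3=27  P4=36
Waiting = turnaround − burst: P0=2, P1=9, P2=0, P3=18, P4=27
Total waiting = 2 + 9 + 0 + 18 + 27 = 56

56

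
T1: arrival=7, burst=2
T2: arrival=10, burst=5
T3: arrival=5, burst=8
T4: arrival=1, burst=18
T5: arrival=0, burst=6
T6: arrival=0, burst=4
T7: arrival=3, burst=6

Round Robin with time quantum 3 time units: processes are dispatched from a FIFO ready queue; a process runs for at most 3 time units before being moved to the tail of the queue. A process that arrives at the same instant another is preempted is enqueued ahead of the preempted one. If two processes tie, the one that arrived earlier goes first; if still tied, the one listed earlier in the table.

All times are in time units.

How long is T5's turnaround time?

Schedule: | T5 0-3 | T6 3-6 | T4 6-9 | T7 9-12 | T5 12-15 | T3 15-18 | T6 18-19 | T1 19-21 | T4 21-24 | T2 24-27 | T7 27-30 | T3 30-33 | T4 33-36 | T2 36-38 | T3 38-40 | T4 40-49 |
Completion: T1=21  T2=38  T3=40  T4=49  T5=15  T6=19  T7=30
Turnaround (C−A): T1=14  T2=28  T3=35  T4=48  T5=15  T6=19  T7=27
Turnaround(T5) = completion − arrival = 15 − 0 = 15

15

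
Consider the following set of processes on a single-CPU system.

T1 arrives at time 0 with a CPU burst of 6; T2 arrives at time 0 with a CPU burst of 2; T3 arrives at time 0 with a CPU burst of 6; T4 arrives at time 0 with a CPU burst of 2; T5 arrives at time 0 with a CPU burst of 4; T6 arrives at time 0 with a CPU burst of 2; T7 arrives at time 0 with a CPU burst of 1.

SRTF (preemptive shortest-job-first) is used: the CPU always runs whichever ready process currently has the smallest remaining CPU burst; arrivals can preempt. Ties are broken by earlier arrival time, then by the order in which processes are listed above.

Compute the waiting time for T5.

Schedule: | T7 0-1 | T2 1-3 | T4 3-5 | T6 5-7 | T5 7-11 | T1 11-17 | T3 17-23 |
Completion: T1=17  T2=3  T3=23  T4=5  T5=11  T6=7  T7=1
Waiting(T5) = turnaround − burst = 11 − 4 = 7

7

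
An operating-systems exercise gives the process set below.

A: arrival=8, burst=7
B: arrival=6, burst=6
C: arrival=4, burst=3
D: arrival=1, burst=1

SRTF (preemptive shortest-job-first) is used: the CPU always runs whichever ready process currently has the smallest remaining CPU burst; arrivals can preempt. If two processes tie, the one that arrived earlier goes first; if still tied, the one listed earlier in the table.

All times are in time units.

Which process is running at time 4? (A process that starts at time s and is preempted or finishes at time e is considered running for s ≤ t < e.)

Schedule: | idle 0-1 | D 1-2 | idle 2-4 | C 4-7 | B 7-13 | A 13-20 |
Completion: A=20  B=13  C=7  D=2
Turnaround (C−A): A=12  B=7  C=3  D=1

C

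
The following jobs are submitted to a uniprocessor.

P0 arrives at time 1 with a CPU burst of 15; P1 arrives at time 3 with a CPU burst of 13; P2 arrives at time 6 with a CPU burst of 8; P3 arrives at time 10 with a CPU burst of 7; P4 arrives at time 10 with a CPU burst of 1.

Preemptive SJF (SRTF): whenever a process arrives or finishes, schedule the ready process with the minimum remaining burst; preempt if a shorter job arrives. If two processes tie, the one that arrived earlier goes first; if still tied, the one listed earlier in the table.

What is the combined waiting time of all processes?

Gantt: | idle 0-1 | P0 1-6 | P2 6-10 | P4 10-11 | P2 11-15 | P3 15-22 | P0 22-32 | P1 32-45 |
Completion: P0=32  P1=45  P2=15  P3=22  P4=11
Waiting = turnaround − burst: P0=16, P1=29, P2=1, P3=5, P4=0
Total waiting = 16 + 29 + 1 + 5 + 0 = 51

51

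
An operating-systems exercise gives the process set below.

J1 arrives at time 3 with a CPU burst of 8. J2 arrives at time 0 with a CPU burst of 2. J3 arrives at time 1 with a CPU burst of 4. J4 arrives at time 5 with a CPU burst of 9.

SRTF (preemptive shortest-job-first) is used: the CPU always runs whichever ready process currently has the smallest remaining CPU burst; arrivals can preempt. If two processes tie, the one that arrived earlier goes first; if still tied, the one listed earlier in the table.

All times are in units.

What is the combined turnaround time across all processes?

Timeline: | J2 0-2 | J3 2-6 | J1 6-14 | J4 14-23 |
Completion: J1=14  J2=2  J3=6  J4=23
Turnaround = completion − arrival: J1=11, J2=2, J3=5, J4=18
Total turnaround = 11 + 2 + 5 + 18 = 36

36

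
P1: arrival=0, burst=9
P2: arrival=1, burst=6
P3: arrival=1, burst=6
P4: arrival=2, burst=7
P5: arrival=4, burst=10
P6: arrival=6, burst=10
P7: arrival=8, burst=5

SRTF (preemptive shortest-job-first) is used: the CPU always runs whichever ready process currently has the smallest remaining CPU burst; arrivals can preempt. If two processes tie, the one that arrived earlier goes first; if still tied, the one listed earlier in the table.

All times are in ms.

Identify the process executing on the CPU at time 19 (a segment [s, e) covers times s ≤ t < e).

Schedule: | P1 0-1 | P2 1-7 | P3 7-13 | P7 13-18 | P4 18-25 | P1 25-33 | P5 33-43 | P6 43-53 |
Completion: P1=33  P2=7  P3=13  P4=25  P5=43  P6=53  P7=18
Turnaround (C−A): P1=33  P2=6  P3=12  P4=23  P5=39  P6=47  P7=10

P4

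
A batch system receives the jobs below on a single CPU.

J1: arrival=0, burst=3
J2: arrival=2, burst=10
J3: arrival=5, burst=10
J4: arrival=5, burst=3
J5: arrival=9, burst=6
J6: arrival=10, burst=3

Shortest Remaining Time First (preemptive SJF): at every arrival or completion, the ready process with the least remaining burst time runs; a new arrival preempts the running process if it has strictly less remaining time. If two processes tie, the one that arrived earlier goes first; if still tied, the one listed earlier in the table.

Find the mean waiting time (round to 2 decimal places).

6.00

Gantt: | J1 0-3 | J2 3-5 | J4 5-8 | J2 8-9 | J5 9-10 | J6 10-13 | J5 13-18 | J2 18-25 | J3 25-35 |
Completion: J1=3  J2=25  J3=35  J4=8  J5=18  J6=13
Turnaround (C−A): J1=3  J2=23  J3=30  J4=3  J5=9  J6=3
Waiting times: J1=0, J2=13, J3=20, J4=0, J5=3, J6=0
Average waiting = (0+13+20+0+3+0) / 6 = 36/6 = 6.00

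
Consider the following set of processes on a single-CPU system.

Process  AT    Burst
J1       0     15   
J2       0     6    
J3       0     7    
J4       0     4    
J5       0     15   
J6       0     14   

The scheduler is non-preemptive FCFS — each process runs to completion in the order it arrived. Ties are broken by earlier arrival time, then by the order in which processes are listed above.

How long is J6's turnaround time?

Schedule: | J1 0-15 | J2 15-21 | J3 21-28 | J4 28-32 | J5 32-47 | J6 47-61 |
Completion: J1=15  J2=21  J3=28  J4=32  J5=47  J6=61
Turnaround(J6) = completion − arrival = 61 − 0 = 61

61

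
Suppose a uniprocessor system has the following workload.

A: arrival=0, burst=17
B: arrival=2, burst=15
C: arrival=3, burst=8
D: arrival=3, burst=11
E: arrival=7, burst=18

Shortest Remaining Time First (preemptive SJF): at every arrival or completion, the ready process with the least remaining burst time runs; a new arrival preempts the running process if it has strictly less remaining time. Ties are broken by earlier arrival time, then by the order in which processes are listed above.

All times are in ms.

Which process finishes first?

Schedule: | A 0-3 | C 3-11 | D 11-22 | A 22-36 | B 36-51 | E 51-69 |
Completion: A=36  B=51  C=11  D=22  E=69
Turnaround (C−A): A=36  B=49  C=8  D=19  E=62
Finish order: C → D → A → B → E

C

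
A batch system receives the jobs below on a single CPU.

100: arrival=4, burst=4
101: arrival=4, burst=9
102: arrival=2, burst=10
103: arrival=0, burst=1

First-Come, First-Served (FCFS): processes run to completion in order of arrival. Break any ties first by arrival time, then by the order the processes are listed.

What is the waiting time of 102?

Schedule: | 103 0-1 | idle 1-2 | 102 2-12 | 100 12-16 | 101 16-25 |
Completion: 100=16  101=25  102=12  103=1
Turnaround (C−A): 100=12  101=21  102=10  103=1
Waiting(102) = turnaround − burst = 10 − 10 = 0

0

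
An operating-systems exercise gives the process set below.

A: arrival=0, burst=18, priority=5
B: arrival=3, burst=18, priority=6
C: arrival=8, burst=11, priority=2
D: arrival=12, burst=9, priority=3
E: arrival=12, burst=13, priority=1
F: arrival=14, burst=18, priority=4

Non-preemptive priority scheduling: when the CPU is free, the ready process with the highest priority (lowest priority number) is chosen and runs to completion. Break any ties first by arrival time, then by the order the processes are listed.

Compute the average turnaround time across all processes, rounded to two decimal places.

Gantt: | A 0-18 | E 18-31 | C 31-42 | D 42-51 | F 51-69 | B 69-87 |
Completion: A=18  B=87  C=42  D=51  E=31  F=69
Turnaround times: A=18, B=84, C=34, D=39, E=19, F=55
Average turnaround = (18+84+34+39+19+55) / 6 = 249/6 = 41.50

41.50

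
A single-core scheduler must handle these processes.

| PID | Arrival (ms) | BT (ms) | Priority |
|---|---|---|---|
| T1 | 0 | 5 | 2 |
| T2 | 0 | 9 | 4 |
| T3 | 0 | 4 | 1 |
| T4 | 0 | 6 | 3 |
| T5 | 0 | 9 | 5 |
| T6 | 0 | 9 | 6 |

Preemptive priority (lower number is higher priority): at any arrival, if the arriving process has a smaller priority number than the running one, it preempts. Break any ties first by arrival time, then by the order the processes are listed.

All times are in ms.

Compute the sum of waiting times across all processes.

Schedule: | T3 0-4 | T1 4-9 | T4 9-15 | T2 15-24 | T5 24-33 | T6 33-42 |
Completion: T1=9  T2=24  T3=4  T4=15  T5=33  T6=42
Turnaround (C−A): T1=9  T2=24  T3=4  T4=15  T5=33  T6=42
Waiting = turnaround − burst: T1=4, T2=15, T3=0, T4=9, T5=24, T6=33
Total waiting = 4 + 15 + 0 + 9 + 24 + 33 = 85

85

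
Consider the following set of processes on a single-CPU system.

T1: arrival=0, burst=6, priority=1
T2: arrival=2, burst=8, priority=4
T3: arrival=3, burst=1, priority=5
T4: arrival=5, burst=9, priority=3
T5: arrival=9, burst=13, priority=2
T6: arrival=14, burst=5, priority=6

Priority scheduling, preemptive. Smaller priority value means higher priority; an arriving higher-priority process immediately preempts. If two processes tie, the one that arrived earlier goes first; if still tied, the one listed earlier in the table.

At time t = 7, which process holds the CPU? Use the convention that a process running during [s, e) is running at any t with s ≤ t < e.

T4

Schedule: | T1 0-6 | T4 6-9 | T5 9-22 | T4 22-28 | T2 28-36 | T3 36-37 | T6 37-42 |
Completion: T1=6  T2=36  T3=37  T4=28  T5=22  T6=42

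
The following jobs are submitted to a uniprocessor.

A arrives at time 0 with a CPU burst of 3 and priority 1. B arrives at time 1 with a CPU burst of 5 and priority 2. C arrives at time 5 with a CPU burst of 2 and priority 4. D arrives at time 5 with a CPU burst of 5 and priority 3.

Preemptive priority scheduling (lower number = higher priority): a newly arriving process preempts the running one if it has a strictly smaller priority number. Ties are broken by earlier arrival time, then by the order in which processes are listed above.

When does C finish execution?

15

Gantt: | A 0-3 | B 3-8 | D 8-13 | C 13-15 |
Completion: A=3  B=8  C=15  D=13
Turnaround (C−A): A=3  B=7  C=10  D=8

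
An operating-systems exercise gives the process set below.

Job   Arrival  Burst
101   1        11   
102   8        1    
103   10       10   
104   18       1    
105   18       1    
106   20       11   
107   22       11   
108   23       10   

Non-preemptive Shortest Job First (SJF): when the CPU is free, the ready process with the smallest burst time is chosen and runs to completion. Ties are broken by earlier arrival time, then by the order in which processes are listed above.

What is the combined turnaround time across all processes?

Timeline: | idle 0-1 | 101 1-12 | 102 12-13 | 103 13-23 | 104 23-24 | 105 24-25 | 108 25-35 | 106 35-46 | 107 46-57 |
Completion: 101=12  102=13  103=23  104=24  105=25  106=46  107=57  108=35
Turnaround = completion − arrival: 101=11, 102=5, 103=13, 104=6, 105=7, 106=26, 107=35, 108=12
Total turnaround = 11 + 5 + 13 + 6 + 7 + 26 + 35 + 12 = 115

115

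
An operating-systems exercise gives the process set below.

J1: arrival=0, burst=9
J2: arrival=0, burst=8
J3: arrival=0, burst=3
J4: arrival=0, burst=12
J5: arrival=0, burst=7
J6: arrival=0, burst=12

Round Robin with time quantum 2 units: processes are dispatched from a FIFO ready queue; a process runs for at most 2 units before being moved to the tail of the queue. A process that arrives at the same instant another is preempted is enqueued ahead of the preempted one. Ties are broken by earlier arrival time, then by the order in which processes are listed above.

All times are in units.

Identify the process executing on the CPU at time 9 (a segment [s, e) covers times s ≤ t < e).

J5

Gantt: | J1 0-2 | J2 2-4 | J3 4-6 | J4 6-8 | J5 8-10 | J6 10-12 | J1 12-14 | J2 14-16 | J3 16-17 | J4 17-19 | J5 19-21 | J6 21-23 | J1 23-25 | J2 25-27 | J4 27-29 | J5 29-31 | J6 31-33 | J1 33-35 | J2 35-37 | J4 37-39 | J5 39-40 | J6 40-42 | J1 42-43 | J4 43-45 | J6 45-47 | J4 47-49 | J6 49-51 |
Completion: J1=43  J2=37  J3=17  J4=49  J5=40  J6=51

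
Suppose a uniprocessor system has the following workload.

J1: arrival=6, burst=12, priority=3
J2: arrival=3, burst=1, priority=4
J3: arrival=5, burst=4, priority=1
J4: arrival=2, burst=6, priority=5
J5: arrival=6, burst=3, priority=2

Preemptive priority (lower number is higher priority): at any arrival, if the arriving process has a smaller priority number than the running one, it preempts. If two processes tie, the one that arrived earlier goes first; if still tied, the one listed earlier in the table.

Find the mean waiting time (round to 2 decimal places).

Schedule: | idle 0-2 | J4 2-3 | J2 3-4 | J4 4-5 | J3 5-9 | J5 9-12 | J1 12-24 | J4 24-28 |
Completion: J1=24  J2=4  J3=9  J4=28  J5=12
Waiting times: J1=6, J2=0, J3=0, J4=20, J5=3
Average waiting = (6+0+0+20+3) / 5 = 29/5 = 5.80

5.80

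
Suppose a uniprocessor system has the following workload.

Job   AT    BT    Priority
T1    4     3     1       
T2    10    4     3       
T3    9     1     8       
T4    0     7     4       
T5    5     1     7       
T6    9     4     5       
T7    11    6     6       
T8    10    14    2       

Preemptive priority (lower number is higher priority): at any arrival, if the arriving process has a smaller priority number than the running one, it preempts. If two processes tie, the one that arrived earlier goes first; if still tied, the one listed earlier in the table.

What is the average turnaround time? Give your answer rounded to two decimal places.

20.00

Timeline: | T4 0-4 | T1 4-7 | T4 7-10 | T8 10-24 | T2 24-28 | T6 28-32 | T7 32-38 | T5 38-39 | T3 39-40 |
Completion: T1=7  T2=28  T3=40  T4=10  T5=39  T6=32  T7=38  T8=24
Turnaround (C−A): T1=3  T2=18  T3=31  T4=10  T5=34  T6=23  T7=27  T8=14
Turnaround times: T1=3, T2=18, T3=31, T4=10, T5=34, T6=23, T7=27, T8=14
Average turnaround = (3+18+31+10+34+23+27+14) / 8 = 160/8 = 20.00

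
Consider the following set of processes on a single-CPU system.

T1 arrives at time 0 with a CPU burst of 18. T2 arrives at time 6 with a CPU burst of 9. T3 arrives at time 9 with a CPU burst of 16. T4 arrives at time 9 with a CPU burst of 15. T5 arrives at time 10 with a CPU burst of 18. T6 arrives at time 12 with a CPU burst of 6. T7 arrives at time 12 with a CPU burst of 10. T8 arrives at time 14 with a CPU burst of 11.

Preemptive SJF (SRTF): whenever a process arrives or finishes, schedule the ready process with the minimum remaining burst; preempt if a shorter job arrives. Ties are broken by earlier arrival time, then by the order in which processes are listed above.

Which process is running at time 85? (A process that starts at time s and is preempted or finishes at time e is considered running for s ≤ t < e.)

T5

Timeline: | T1 0-6 | T2 6-15 | T6 15-21 | T7 21-31 | T8 31-42 | T1 42-54 | T4 54-69 | T3 69-85 | T5 85-103 |
Completion: T1=54  T2=15  T3=85  T4=69  T5=103  T6=21  T7=31  T8=42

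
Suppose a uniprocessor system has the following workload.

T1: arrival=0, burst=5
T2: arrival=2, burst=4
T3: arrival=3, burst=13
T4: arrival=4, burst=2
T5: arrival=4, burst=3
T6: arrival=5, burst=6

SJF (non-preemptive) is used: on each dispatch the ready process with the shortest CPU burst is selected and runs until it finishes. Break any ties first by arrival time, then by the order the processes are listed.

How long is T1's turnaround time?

5

Gantt: | T1 0-5 | T4 5-7 | T5 7-10 | T2 10-14 | T6 14-20 | T3 20-33 |
Completion: T1=5  T2=14  T3=33  T4=7  T5=10  T6=20
Turnaround(T1) = completion − arrival = 5 − 0 = 5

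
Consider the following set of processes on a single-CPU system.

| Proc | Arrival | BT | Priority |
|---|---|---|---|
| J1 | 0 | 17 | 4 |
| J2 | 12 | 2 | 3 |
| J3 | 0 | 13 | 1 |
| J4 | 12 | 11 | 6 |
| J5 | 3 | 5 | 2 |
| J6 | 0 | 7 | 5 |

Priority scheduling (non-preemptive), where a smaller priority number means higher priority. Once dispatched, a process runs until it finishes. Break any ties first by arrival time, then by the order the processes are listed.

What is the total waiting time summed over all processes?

105

Schedule: | J3 0-13 | J5 13-18 | J2 18-20 | J1 20-37 | J6 37-44 | J4 44-55 |
Completion: J1=37  J2=20  J3=13  J4=55  J5=18  J6=44
Turnaround (C−A): J1=37  J2=8  J3=13  J4=43  J5=15  J6=44
Waiting = turnaround − burst: J1=20, J2=6, J3=0, J4=32, J5=10, J6=37
Total waiting = 20 + 6 + 0 + 32 + 10 + 37 = 105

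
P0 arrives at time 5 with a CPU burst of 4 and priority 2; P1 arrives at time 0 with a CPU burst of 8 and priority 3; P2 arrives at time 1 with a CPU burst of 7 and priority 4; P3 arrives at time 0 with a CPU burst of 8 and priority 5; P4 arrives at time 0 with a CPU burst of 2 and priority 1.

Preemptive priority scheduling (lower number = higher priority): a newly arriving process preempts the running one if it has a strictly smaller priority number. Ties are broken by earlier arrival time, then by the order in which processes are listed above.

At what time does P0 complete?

9

Schedule: | P4 0-2 | P1 2-5 | P0 5-9 | P1 9-14 | P2 14-21 | P3 21-29 |
Completion: P0=9  P1=14  P2=21  P3=29  P4=2
Turnaround (C−A): P0=4  P1=14  P2=20  P3=29  P4=2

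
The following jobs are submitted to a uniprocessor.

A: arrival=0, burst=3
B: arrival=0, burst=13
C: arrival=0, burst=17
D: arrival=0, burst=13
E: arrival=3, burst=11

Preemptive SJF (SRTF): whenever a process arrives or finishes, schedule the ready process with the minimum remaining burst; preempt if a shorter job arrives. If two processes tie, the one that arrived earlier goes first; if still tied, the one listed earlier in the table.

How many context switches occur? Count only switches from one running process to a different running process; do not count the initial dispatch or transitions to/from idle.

Schedule: | A 0-3 | E 3-14 | B 14-27 | D 27-40 | C 40-57 |
Completion: A=3  B=27  C=57  D=40  E=14

4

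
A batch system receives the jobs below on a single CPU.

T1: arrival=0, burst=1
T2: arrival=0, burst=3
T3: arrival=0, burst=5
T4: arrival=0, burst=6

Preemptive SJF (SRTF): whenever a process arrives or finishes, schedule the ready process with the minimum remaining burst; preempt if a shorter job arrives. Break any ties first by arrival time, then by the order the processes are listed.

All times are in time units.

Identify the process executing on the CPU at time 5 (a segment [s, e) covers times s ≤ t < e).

Timeline: | T1 0-1 | T2 1-4 | T3 4-9 | T4 9-15 |
Completion: T1=1  T2=4  T3=9  T4=15
Turnaround (C−A): T1=1  T2=4  T3=9  T4=15

T3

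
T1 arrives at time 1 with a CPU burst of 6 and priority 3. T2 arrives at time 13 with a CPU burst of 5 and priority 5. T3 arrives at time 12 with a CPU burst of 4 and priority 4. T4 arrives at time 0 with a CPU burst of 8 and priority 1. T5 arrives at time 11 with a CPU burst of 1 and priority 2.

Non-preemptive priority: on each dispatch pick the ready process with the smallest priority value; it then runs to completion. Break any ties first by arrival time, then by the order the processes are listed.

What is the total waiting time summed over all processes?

Timeline: | T4 0-8 | T1 8-14 | T5 14-15 | T3 15-19 | T2 19-24 |
Completion: T1=14  T2=24  T3=19  T4=8  T5=15
Turnaround (C−A): T1=13  T2=11  T3=7  T4=8  T5=4
Waiting = turnaround − burst: T1=7, T2=6, T3=3, T4=0, T5=3
Total waiting = 7 + 6 + 3 + 0 + 3 = 19

19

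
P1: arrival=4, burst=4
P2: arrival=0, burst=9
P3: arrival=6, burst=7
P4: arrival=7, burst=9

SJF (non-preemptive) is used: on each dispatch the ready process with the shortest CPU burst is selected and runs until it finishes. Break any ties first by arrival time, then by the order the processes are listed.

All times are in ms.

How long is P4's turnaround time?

Timeline: | P2 0-9 | P1 9-13 | P3 13-20 | P4 20-29 |
Completion: P1=13  P2=9  P3=20  P4=29
Turnaround(P4) = completion − arrival = 29 − 7 = 22

22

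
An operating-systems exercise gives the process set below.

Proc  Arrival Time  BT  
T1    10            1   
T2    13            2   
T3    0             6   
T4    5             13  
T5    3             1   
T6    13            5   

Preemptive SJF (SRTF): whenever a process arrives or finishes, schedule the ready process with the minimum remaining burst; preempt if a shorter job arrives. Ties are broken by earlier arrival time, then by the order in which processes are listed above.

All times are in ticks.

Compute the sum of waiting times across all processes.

13

Gantt: | T3 0-3 | T5 3-4 | T3 4-7 | T4 7-10 | T1 10-11 | T4 11-13 | T2 13-15 | T6 15-20 | T4 20-28 |
Completion: T1=11  T2=15  T3=7  T4=28  T5=4  T6=20
Turnaround (C−A): T1=1  T2=2  T3=7  T4=23  T5=1  T6=7
Waiting = turnaround − burst: T1=0, T2=0, T3=1, T4=10, T5=0, T6=2
Total waiting = 0 + 0 + 1 + 10 + 0 + 2 = 13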